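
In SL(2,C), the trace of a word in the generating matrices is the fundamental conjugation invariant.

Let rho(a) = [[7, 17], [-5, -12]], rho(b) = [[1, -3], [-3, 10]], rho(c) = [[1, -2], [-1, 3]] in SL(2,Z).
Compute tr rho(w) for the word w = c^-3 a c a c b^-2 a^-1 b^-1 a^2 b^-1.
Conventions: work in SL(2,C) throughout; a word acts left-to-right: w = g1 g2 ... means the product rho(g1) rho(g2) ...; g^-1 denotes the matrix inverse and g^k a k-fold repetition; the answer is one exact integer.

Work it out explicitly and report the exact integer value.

rho(c^-1) = [[3, 2], [1, 1]]
... * rho(c^-1) = [[3, 2], [1, 1]]  ->  [[11, 8], [4, 3]]
... * rho(c^-1) = [[3, 2], [1, 1]]  ->  [[41, 30], [15, 11]]
... * rho(a) = [[7, 17], [-5, -12]]  ->  [[137, 337], [50, 123]]
... * rho(c) = [[1, -2], [-1, 3]]  ->  [[-200, 737], [-73, 269]]
... * rho(a) = [[7, 17], [-5, -12]]  ->  [[-5085, -12244], [-1856, -4469]]
... * rho(c) = [[1, -2], [-1, 3]]  ->  [[7159, -26562], [2613, -9695]]
... * rho(b^-1) = [[10, 3], [3, 1]]  ->  [[-8096, -5085], [-2955, -1856]]
... * rho(b^-1) = [[10, 3], [3, 1]]  ->  [[-96215, -29373], [-35118, -10721]]
... * rho(a^-1) = [[-12, -17], [5, 7]]  ->  [[1007715, 1430044], [367811, 521959]]
... * rho(b^-1) = [[10, 3], [3, 1]]  ->  [[14367282, 4453189], [5243987, 1625392]]
... * rho(a) = [[7, 17], [-5, -12]]  ->  [[78305029, 190805526], [28580949, 69643075]]
... * rho(a) = [[7, 17], [-5, -12]]  ->  [[-405892427, -958480819], [-148148732, -349840767]]
... * rho(b^-1) = [[10, 3], [3, 1]]  ->  [[-6934366727, -2176158100], [-2531009621, -794286963]]
tr = -6934366727 + -794286963 = -7728653690

-7728653690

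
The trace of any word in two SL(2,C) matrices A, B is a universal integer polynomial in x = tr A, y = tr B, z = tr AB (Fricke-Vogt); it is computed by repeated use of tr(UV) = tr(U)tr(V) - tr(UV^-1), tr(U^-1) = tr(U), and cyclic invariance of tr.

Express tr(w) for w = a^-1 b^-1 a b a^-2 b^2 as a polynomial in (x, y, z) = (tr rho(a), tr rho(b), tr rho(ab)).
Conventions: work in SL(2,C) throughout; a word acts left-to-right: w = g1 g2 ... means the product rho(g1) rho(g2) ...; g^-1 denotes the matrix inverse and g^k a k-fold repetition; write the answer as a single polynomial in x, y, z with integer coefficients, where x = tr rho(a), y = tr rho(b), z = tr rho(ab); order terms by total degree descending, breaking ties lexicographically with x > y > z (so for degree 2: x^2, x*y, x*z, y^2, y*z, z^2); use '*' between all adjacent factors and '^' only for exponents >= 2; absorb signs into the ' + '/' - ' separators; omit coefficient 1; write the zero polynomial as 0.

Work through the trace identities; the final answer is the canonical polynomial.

and trace(b a b) = trace(b) * trace(a b) - trace(a)  (reduce the b square) = y*z - x
next, trace(b a b a) = trace(b a) * trace(b a) - trace(1)  (split on b) = z^2 - 2
and trace(b a b a^-1) = trace(b a b) * trace(a) - trace(b a b a)  (eliminate a^-1) = x*y*z - x^2 - z^2 + 2
trace(a b a^-2 b) = trace(b a b a^-1) * trace(a) - trace(b a b)  (eliminate a^-1) = x^2*y*z - x^3 - x*z^2 - y*z + 3*x
next, trace(a^2 b) = trace(a) * trace(b a) - trace(b)  (reduce the a square) = x*z - y
trace(a^2) = trace(a) * trace(a) - trace(1)  (reduce the a square) = x^2 - 2
trace(b a^2 b) = trace(b) * trace(a^2 b) - trace(a^2)  (reduce the b square) = x*y*z - x^2 - y^2 + 2
trace(a b^3 a) = trace(b) * trace(b a^2 b) - trace(b a^2)  (reduce the b square) = x*y^2*z - x^2*y - y^3 - x*z + 3*y
trace(b a b a b) = trace(b) * trace(a b a b) - trace(a b a)  (reduce the b square) = y*z^2 - x*z - y
trace(a b^3 a b) = trace(b) * trace(b a b a b) - trace(b a b a)  (reduce the b square) = y^2*z^2 - x*y*z - y^2 - z^2 + 2
next, trace(b^2 a b^-1 a b) = trace(a b^3 a) * trace(b) - trace(a b^3 a b)  (eliminate b^-1) = x*y^3*z - x^2*y^2 - y^4 - y^2*z^2 + 4*y^2 + z^2 - 2
trace(a^2 b a b) = trace(a) * trace(b a b a) - trace(b a b)  (reduce the a square) = x*z^2 - y*z - x
trace(a^2 b a) = trace(a) * trace(b a^2) - trace(b a)  (reduce the a square) = x^2*z - x*y - z
next, trace(a b a b^2 a) = trace(b) * trace(a^2 b a b) - trace(a^2 b a)  (reduce the b square) = x*y*z^2 - x^2*z - y^2*z + z
and trace(a b a b a b) = trace(a b) * trace(a b a b) - trace(a^-1 b^-1)  (split on a) = z^3 - 3*z
trace(a b a b^2 a b) = trace(b) * trace(a b a b a b) - trace(a b a b a)  (reduce the b square) = y*z^3 - x*z^2 - 2*y*z + x
trace(b^2 a b^-1 a b a) = trace(a b a b^2 a) * trace(b) - trace(a b a b^2 a b)  (eliminate b^-1) = x*y^2*z^2 - x^2*y*z - y^3*z - y*z^3 + x*z^2 + 3*y*z - x
trace(a^-1 b^2 a b^-1 a b) = trace(b^2 a b^-1 a b) * trace(a) - trace(b^2 a b^-1 a b a)  (eliminate a^-1) = x^2*y^3*z - x^3*y^2 - x*y^4 - 2*x*y^2*z^2 + x^2*y*z + y^3*z + y*z^3 + 4*x*y^2 - 3*y*z - x
trace(b^-1 a b a^-2 b^2 a) = trace(a^-1 b^2 a b^-1 a b) * trace(a) - trace(a^-1 b^2 a b^-1 a b a)  (eliminate a^-1) = x^3*y^3*z - x^4*y^2 - x^2*y^4 - 2*x^2*y^2*z^2 + x^3*y*z + x*y*z^3 + 5*x^2*y^2 + y^4 + y^2*z^2 - 3*x*y*z - x^2 - 4*y^2 - z^2 + 2
and trace(a^-1 b^-1 a b a^-2 b^2) = trace(b^-1 a b a^-2 b^2) * trace(a) - trace(b^-1 a b a^-2 b^2 a)  (eliminate a^-1) = -x^3*y^3*z + x^4*y^2 + x^2*y^4 + 2*x^2*y^2*z^2 - x*y*z^3 - x^4 - 5*x^2*y^2 - x^2*z^2 - y^4 - y^2*z^2 + 2*x*y*z + 4*x^2 + 4*y^2 + z^2 - 2

-x^3*y^3*z + x^4*y^2 + x^2*y^4 + 2*x^2*y^2*z^2 - x*y*z^3 - x^4 - 5*x^2*y^2 - x^2*z^2 - y^4 - y^2*z^2 + 2*x*y*z + 4*x^2 + 4*y^2 + z^2 - 2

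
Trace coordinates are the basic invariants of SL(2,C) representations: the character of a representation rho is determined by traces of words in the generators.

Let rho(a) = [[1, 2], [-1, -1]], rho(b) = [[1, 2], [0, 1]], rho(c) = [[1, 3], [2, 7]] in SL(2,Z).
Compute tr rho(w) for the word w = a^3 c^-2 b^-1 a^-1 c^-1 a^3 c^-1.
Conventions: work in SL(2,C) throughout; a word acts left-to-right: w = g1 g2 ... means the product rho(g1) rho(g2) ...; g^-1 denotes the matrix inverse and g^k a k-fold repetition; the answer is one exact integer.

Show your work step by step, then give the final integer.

rho(a) = [[1, 2], [-1, -1]]
... * rho(a) = [[1, 2], [-1, -1]]  ->  [[-1, 0], [0, -1]]
... * rho(a) = [[1, 2], [-1, -1]]  ->  [[-1, -2], [1, 1]]
... * rho(c^-1) = [[7, -3], [-2, 1]]  ->  [[-3, 1], [5, -2]]
... * rho(c^-1) = [[7, -3], [-2, 1]]  ->  [[-23, 10], [39, -17]]
... * rho(b^-1) = [[1, -2], [0, 1]]  ->  [[-23, 56], [39, -95]]
... * rho(a^-1) = [[-1, -2], [1, 1]]  ->  [[79, 102], [-134, -173]]
... * rho(c^-1) = [[7, -3], [-2, 1]]  ->  [[349, -135], [-592, 229]]
... * rho(a) = [[1, 2], [-1, -1]]  ->  [[484, 833], [-821, -1413]]
... * rho(a) = [[1, 2], [-1, -1]]  ->  [[-349, 135], [592, -229]]
... * rho(a) = [[1, 2], [-1, -1]]  ->  [[-484, -833], [821, 1413]]
... * rho(c^-1) = [[7, -3], [-2, 1]]  ->  [[-1722, 619], [2921, -1050]]
tr = -1722 + -1050 = -2772

-2772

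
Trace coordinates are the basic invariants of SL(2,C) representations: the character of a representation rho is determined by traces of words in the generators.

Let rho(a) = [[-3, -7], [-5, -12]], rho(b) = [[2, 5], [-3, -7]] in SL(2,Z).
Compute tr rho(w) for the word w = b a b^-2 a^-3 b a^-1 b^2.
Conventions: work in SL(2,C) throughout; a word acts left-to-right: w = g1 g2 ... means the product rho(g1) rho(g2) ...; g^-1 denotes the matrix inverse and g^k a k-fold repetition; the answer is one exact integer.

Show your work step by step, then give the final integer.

rho(b) = [[2, 5], [-3, -7]]
... * rho(a) = [[-3, -7], [-5, -12]]  ->  [[-31, -74], [44, 105]]
... * rho(b^-1) = [[-7, -5], [3, 2]]  ->  [[-5, 7], [7, -10]]
... * rho(b^-1) = [[-7, -5], [3, 2]]  ->  [[56, 39], [-79, -55]]
... * rho(a^-1) = [[-12, 7], [5, -3]]  ->  [[-477, 275], [673, -388]]
... * rho(a^-1) = [[-12, 7], [5, -3]]  ->  [[7099, -4164], [-10016, 5875]]
... * rho(a^-1) = [[-12, 7], [5, -3]]  ->  [[-106008, 62185], [149567, -87737]]
... * rho(b) = [[2, 5], [-3, -7]]  ->  [[-398571, -965335], [562345, 1361994]]
... * rho(a^-1) = [[-12, 7], [5, -3]]  ->  [[-43823, 106008], [61830, -149567]]
... * rho(b) = [[2, 5], [-3, -7]]  ->  [[-405670, -961171], [572361, 1356119]]
... * rho(b) = [[2, 5], [-3, -7]]  ->  [[2072173, 4699847], [-2923635, -6631028]]
tr = 2072173 + -6631028 = -4558855

-4558855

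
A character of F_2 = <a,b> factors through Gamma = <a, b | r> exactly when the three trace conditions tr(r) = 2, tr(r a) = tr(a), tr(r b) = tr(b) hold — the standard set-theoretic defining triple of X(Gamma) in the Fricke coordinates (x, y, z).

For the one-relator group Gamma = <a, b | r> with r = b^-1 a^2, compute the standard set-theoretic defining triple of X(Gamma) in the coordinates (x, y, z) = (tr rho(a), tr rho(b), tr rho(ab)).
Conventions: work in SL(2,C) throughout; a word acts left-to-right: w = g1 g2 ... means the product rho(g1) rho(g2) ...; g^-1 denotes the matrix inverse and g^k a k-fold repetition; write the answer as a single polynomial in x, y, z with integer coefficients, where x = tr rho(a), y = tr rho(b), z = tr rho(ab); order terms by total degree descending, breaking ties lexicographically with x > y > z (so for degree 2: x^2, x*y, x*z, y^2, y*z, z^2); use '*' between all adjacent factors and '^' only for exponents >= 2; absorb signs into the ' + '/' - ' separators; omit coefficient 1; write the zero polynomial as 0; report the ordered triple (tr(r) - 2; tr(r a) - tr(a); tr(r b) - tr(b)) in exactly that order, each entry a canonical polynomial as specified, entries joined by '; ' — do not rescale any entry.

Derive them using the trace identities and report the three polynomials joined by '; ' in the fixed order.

x^2*y - x*z - y - 2; x^3*y - x^2*z - 2*x*y - x + z; x^2 - y - 2

tr(a^2) = tr(a) * tr(a) - tr(1) = x^2 - 2
tr(a^2 b) = tr(a) * tr(b a) - tr(b) = x*z - y
tr(b^-1 a^2) = tr(a^2) * tr(b) - tr(a^2 b) = x^2*y - x*z - y
tr(a^3) = tr(a) * tr(a^2) - tr(a)  (reduce the a square) = x^3 - 3*x
tr(a^3 b) = tr(a) * tr(b a^2) - tr(b a)  (reduce the a square) = x^2*z - x*y - z
tr(b^-1 a^3) = tr(a^3) * tr(b) - tr(a^3 b)  (eliminate b^-1) = x^3*y - x^2*z - 2*x*y + z
assemble the triple (tr(r) - 2; tr(r a) - x; tr(r b) - y)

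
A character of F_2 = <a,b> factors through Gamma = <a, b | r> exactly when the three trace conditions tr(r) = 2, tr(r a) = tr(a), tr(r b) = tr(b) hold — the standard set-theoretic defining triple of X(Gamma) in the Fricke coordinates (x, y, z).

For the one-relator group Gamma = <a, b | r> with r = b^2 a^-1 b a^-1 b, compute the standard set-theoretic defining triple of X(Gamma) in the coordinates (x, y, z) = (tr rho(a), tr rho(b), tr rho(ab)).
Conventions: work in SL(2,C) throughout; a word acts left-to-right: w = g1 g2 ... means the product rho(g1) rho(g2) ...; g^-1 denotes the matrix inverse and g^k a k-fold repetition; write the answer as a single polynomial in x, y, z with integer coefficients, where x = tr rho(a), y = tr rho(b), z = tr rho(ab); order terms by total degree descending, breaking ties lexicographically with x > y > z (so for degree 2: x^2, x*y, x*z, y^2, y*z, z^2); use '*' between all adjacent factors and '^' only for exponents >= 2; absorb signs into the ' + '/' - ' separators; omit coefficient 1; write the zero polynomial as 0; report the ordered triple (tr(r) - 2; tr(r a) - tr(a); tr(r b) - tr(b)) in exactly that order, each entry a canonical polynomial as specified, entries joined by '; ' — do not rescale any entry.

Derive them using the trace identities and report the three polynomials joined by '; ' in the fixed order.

trace(b^2) = trace(b) trace(b) - trace(1) = y^2 - 2
trace(b^3) = trace(b) trace(b^2) - trace(b) = y^3 - 3*y
trace(b^4) = trace(b) trace(b^3) - trace(b^2) = y^4 - 4*y^2 + 2
trace(a b^2) = trace(b) trace(a b) - trace(a) = y*z - x
trace(b^2 a b) = trace(b) trace(a b^2) - trace(a b) = y^2*z - x*y - z
trace(b^4 a) = trace(b) trace(b^2 a b) - trace(b^2 a) = y^3*z - x*y^2 - 2*y*z + x
trace(b^3 a^-1 b) = trace(b^4) trace(a) - trace(b^4 a) = x*y^4 - y^3*z - 3*x*y^2 + 2*y*z + x
trace(a b a b) = trace(b a) trace(b a) - trace(1)   [split at repeated b] = z^2 - 2
trace(a b a) = trace(a) trace(b a) - trace(b) = x*z - y
trace(b a b a b) = trace(b) trace(a b a b) - trace(a b a) = y*z^2 - x*z - y
trace(b a b^3 a) = trace(b) trace(b a b a b) - trace(b a b a) = y^2*z^2 - x*y*z - y^2 - z^2 + 2
trace(b^3 a^-1 b a) = trace(b a b^3) trace(a) - trace(b a b^3 a) = x*y^3*z - x^2*y^2 - y^2*z^2 - x*y*z + x^2 + y^2 + z^2 - 2
trace(b^2 a^-1 b a^-1 b) = trace(b^3 a^-1 b) trace(a) - trace(b^3 a^-1 b a) = x^2*y^4 - 2*x*y^3*z - 2*x^2*y^2 + y^2*z^2 + 3*x*y*z - y^2 - z^2 + 2
trace(a b^2 a) = trace(a) trace(b^2 a) - trace(b^2)  (reduce the a square) = x*y*z - x^2 - y^2 + 2
trace(b a b^2 a b) = trace(b) trace(a b^2 a b) - trace(a b^2 a)  (reduce the b square) = y^2*z^2 - 2*x*y*z + x^2 - 2
trace(a b a b a b) = trace(a b a b) trace(a b) - trace(b a)  (split on a) = z^3 - 3*z
trace(a b a b a) = trace(a) trace(b a b a) - trace(b a b)  (reduce the a square) = x*z^2 - y*z - x
trace(b a b^2 a b a) = trace(b) trace(a b a b a b) - trace(a b a b a)  (reduce the b square) = y*z^3 - x*z^2 - 2*y*z + x
trace(b a^-1 b a b^2 a) = trace(b a b^2 a b) trace(a) - trace(b a b^2 a b a)  (eliminate a^-1) = x*y^2*z^2 - 2*x^2*y*z - y*z^3 + x^3 + x*z^2 + 2*y*z - 3*x
trace(b^2 a^-1 b a^-1 b a) = trace(b a^-1 b a b^2) trace(a) - trace(b a^-1 b a b^2 a)  (eliminate a^-1) = x^2*y^3*z - x^3*y^2 - 2*x*y^2*z^2 + x^2*y*z + y*z^3 + x*y^2 - 2*y*z + x
trace(b^5) = trace(b) trace(b^4) - trace(b^3)   [square of b] = y^5 - 5*y^3 + 5*y
trace(b^5 a) = trace(b) trace(b^2 a b^2) - trace(b^2 a b)   [square of b] = y^4*z - x*y^3 - 3*y^2*z + 2*x*y + z
trace(b a^-1 b^4) = trace(b^5) trace(a) - trace(b^5 a)   [inverse elimination on a] = x*y^5 - y^4*z - 4*x*y^3 + 3*y^2*z + 3*x*y - z
trace(b^4 a b a) = trace(b) trace(a b a b^3) - trace(a b a b^2)   [square of b] = y^3*z^2 - x*y^2*z - y^3 - 2*y*z^2 + x*z + 3*y
trace(b a^-1 b^4 a) = trace(b^4 a b) trace(a) - trace(b^4 a b a)   [inverse elimination on a] = x*y^4*z - x^2*y^3 - y^3*z^2 - 2*x*y^2*z + 2*x^2*y + y^3 + 2*y*z^2 - 3*y
trace(b^2 a^-1 b a^-1 b^2) = trace(b a^-1 b^4) trace(a) - trace(b a^-1 b^4 a)   [inverse elimination on a] = x^2*y^5 - 2*x*y^4*z - 3*x^2*y^3 + y^3*z^2 + 5*x*y^2*z + x^2*y - y^3 - 2*y*z^2 - x*z + 3*y
assemble the triple (trace(r) - 2; trace(r a) - x; trace(r b) - y)

x^2*y^4 - 2*x*y^3*z - 2*x^2*y^2 + y^2*z^2 + 3*x*y*z - y^2 - z^2; x^2*y^3*z - x^3*y^2 - 2*x*y^2*z^2 + x^2*y*z + y*z^3 + x*y^2 - 2*y*z; x^2*y^5 - 2*x*y^4*z - 3*x^2*y^3 + y^3*z^2 + 5*x*y^2*z + x^2*y - y^3 - 2*y*z^2 - x*z + 2*y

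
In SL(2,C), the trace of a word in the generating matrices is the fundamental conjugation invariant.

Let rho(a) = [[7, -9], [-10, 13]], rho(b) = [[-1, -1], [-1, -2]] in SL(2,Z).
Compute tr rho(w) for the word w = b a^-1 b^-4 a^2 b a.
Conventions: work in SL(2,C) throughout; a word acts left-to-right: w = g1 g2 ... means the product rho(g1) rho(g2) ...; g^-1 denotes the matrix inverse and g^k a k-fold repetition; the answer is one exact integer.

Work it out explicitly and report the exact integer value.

rho(b) = [[-1, -1], [-1, -2]]
... * rho(a^-1) = [[13, 9], [10, 7]]  ->  [[-23, -16], [-33, -23]]
... * rho(b^-1) = [[-2, 1], [1, -1]]  ->  [[30, -7], [43, -10]]
... * rho(b^-1) = [[-2, 1], [1, -1]]  ->  [[-67, 37], [-96, 53]]
... * rho(b^-1) = [[-2, 1], [1, -1]]  ->  [[171, -104], [245, -149]]
... * rho(b^-1) = [[-2, 1], [1, -1]]  ->  [[-446, 275], [-639, 394]]
... * rho(a) = [[7, -9], [-10, 13]]  ->  [[-5872, 7589], [-8413, 10873]]
... * rho(a) = [[7, -9], [-10, 13]]  ->  [[-116994, 151505], [-167621, 217066]]
... * rho(b) = [[-1, -1], [-1, -2]]  ->  [[-34511, -186016], [-49445, -266511]]
... * rho(a) = [[7, -9], [-10, 13]]  ->  [[1618583, -2107609], [2318995, -3019638]]
tr = 1618583 + -3019638 = -1401055

-1401055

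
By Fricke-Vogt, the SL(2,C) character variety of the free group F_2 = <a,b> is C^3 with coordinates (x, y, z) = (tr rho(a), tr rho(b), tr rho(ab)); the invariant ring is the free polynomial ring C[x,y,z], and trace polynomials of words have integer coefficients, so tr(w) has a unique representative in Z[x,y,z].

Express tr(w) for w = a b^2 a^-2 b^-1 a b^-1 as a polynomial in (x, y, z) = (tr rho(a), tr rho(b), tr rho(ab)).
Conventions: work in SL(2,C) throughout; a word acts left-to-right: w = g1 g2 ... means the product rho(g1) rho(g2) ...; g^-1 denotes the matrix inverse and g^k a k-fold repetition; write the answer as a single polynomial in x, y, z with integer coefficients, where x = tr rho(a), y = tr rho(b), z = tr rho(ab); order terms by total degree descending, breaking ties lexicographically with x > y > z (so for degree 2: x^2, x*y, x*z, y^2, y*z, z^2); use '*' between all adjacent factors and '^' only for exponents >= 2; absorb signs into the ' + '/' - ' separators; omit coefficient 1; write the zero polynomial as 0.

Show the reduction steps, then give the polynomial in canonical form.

tr(a^2 b) = tr(a)*tr(b a) - tr(b)  (reduce the a square) = x*z - y
tr(a^2) = tr(a)*tr(a) - tr(1)  (reduce the a square) = x^2 - 2
tr(a b^2 a) = tr(b)*tr(a^2 b) - tr(a^2)  (reduce the b square) = x*y*z - x^2 - y^2 + 2
tr(a b a b) = tr(a b)*tr(a b) - tr(1)  (split on a) = z^2 - 2
tr(a b^2 a b) = tr(b)*tr(a b a b) - tr(a b a)  (reduce the b square) = y*z^2 - x*z - y
tr(b^-1 a b^2 a) = tr(a b^2 a)*tr(b) - tr(a b^2 a b)  (eliminate b^-1) = x*y^2*z - x^2*y - y^3 - y*z^2 + x*z + 3*y
tr(b^-1 a b^2 a^-1) = tr(b^-1 a b^2)*tr(a) - tr(b^-1 a b^2 a)  (eliminate a^-1) = -x*y^2*z + x^2*y + y^3 + y*z^2 - 3*y
tr(b a^2 b^2) = tr(b)*tr(b a^2 b) - tr(b a^2)  (reduce the b square) = x*y^2*z - x^2*y - y^3 - x*z + 3*y
tr(b a b) = tr(b)*tr(a b) - tr(a)  (reduce the b square) = y*z - x
tr(a b a^2 b) = tr(a)*tr(b a b a) - tr(b a b)  (reduce the a square) = x*z^2 - y*z - x
tr(a b a^2) = tr(a)*tr(a b a) - tr(a b)  (reduce the a square) = x^2*z - x*y - z
tr(b a^2 b^2 a) = tr(b)*tr(a b a^2 b) - tr(a b a^2)  (reduce the b square) = x*y*z^2 - x^2*z - y^2*z + z
tr(a b^2 a^-1 b a) = tr(b a^2 b^2)*tr(a) - tr(b a^2 b^2 a)  (eliminate a^-1) = x^2*y^2*z - x^3*y - x*y^3 - x*y*z^2 + y^2*z + 3*x*y - z
tr(b a b a b^2) = tr(b)*tr(b a b a b) - tr(b a b a)  (reduce the b square) = y^2*z^2 - x*y*z - y^2 - z^2 + 2
tr(a b a b a b) = tr(a b a b)*tr(a b) - tr(b a)  (split on a) = z^3 - 3*z
tr(b a b a b^2 a) = tr(b)*tr(a b a b a b) - tr(a b a b a)  (reduce the b square) = y*z^3 - x*z^2 - 2*y*z + x
tr(a b^2 a^-1 b a b) = tr(b a b a b^2)*tr(a) - tr(b a b a b^2 a)  (eliminate a^-1) = x*y^2*z^2 - x^2*y*z - y*z^3 - x*y^2 + 2*y*z + x
tr(a^-1 b a b^-1 a b^2) = tr(a b^2 a^-1 b a)*tr(b) - tr(a b^2 a^-1 b a b)  (eliminate b^-1) = x^2*y^3*z - x^3*y^2 - x*y^4 - 2*x*y^2*z^2 + x^2*y*z + y^3*z + y*z^3 + 4*x*y^2 - 3*y*z - x
tr(b a b^-1 a b^2) = tr(a b^3 a)*tr(b) - tr(a b^3 a b)  (eliminate b^-1) = x*y^3*z - x^2*y^2 - y^4 - y^2*z^2 + 4*y^2 + z^2 - 2
tr(a b^-1 a b^2 a^-2 b) = tr(a^-1 b a b^-1 a b^2)*tr(a) - tr(a^-1 b a b^-1 a b^2 a)  (eliminate a^-1) = x^3*y^3*z - x^4*y^2 - x^2*y^4 - 2*x^2*y^2*z^2 + x^3*y*z + x*y*z^3 + 5*x^2*y^2 + y^4 + y^2*z^2 - 3*x*y*z - x^2 - 4*y^2 - z^2 + 2
tr(a b^2 a^-2 b^-1 a b^-1) = tr(a b^-1 a b^2 a^-2)*tr(b) - tr(a b^-1 a b^2 a^-2 b)  (eliminate b^-1) = -x^3*y^3*z + x^4*y^2 + x^2*y^4 + 2*x^2*y^2*z^2 - x^3*y*z - x*y^3*z - x*y*z^3 - 4*x^2*y^2 + 3*x*y*z + x^2 + y^2 + z^2 - 2

-x^3*y^3*z + x^4*y^2 + x^2*y^4 + 2*x^2*y^2*z^2 - x^3*y*z - x*y^3*z - x*y*z^3 - 4*x^2*y^2 + 3*x*y*z + x^2 + y^2 + z^2 - 2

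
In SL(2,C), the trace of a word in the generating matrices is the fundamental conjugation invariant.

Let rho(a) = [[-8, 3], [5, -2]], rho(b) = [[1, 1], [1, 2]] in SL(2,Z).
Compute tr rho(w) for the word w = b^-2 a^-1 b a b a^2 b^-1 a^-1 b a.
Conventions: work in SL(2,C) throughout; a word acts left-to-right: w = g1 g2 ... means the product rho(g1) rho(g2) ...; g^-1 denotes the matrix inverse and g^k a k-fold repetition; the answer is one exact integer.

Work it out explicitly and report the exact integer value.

449

rho(b^-1) = [[2, -1], [-1, 1]]
... * rho(b^-1) = [[2, -1], [-1, 1]]  ->  [[5, -3], [-3, 2]]
... * rho(a^-1) = [[-2, -3], [-5, -8]]  ->  [[5, 9], [-4, -7]]
... * rho(b) = [[1, 1], [1, 2]]  ->  [[14, 23], [-11, -18]]
... * rho(a) = [[-8, 3], [5, -2]]  ->  [[3, -4], [-2, 3]]
... * rho(b) = [[1, 1], [1, 2]]  ->  [[-1, -5], [1, 4]]
... * rho(a) = [[-8, 3], [5, -2]]  ->  [[-17, 7], [12, -5]]
... * rho(a) = [[-8, 3], [5, -2]]  ->  [[171, -65], [-121, 46]]
... * rho(b^-1) = [[2, -1], [-1, 1]]  ->  [[407, -236], [-288, 167]]
... * rho(a^-1) = [[-2, -3], [-5, -8]]  ->  [[366, 667], [-259, -472]]
... * rho(b) = [[1, 1], [1, 2]]  ->  [[1033, 1700], [-731, -1203]]
... * rho(a) = [[-8, 3], [5, -2]]  ->  [[236, -301], [-167, 213]]
tr = 236 + 213 = 449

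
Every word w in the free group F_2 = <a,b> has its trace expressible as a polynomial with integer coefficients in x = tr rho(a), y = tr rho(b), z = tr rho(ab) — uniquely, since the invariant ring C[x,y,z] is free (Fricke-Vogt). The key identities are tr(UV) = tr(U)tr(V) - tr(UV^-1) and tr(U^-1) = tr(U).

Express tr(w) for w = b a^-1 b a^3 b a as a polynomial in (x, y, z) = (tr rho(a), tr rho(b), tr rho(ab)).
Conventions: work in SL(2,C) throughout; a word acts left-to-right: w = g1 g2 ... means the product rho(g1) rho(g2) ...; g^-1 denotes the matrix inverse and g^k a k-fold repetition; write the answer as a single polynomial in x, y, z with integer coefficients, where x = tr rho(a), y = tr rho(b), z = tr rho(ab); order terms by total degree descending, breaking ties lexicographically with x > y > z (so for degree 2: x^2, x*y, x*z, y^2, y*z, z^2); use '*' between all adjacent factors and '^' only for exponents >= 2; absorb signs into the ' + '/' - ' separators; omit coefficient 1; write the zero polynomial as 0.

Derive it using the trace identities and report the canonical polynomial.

so trace(a b a b) = trace(a b) trace(a b) - trace(1)   [split at a repeated a] = z^2 - 2
so trace(a b a) = trace(a) trace(b a) - trace(b)   [square of a] = x*z - y
so trace(b a b^2 a) = trace(b) trace(a b a b) - trace(a b a)   [square of b] = y*z^2 - x*z - y
trace(a b^2) = trace(b) trace(a b) - trace(a)   [square of b] = y*z - x
trace(b a b^2) = trace(b) trace(a b^2) - trace(a b)   [square of b] = y^2*z - x*y - z
trace(a b a b^2 a) = trace(a) trace(b a b^2 a) - trace(b a b^2)   [square of a] = x*y*z^2 - x^2*z - y^2*z + z
trace(b a^3 b a b) = trace(a) trace(a b a b^2 a) - trace(a b a b^2)   [square of a] = x^2*y*z^2 - x^3*z - x*y^2*z - y*z^2 + 2*x*z + y
trace(b a b a b a) = trace(b a) trace(b a b a) - trace(b^-1 a^-1)   [split at a repeated b] = z^3 - 3*z
trace(a b a b a b a) = trace(a) trace(b a b a b a) - trace(b a b a b)   [square of a] = x*z^3 - y*z^2 - 2*x*z + y
trace(b a^3 b a b a) = trace(a) trace(a b a b a b a) - trace(a b a b a b)   [square of a] = x^2*z^3 - x*y*z^2 - 2*x^2*z - z^3 + x*y + 3*z
so trace(b a^-1 b a^3 b a) = trace(b a^3 b a b) trace(a) - trace(b a^3 b a b a)   [inverse elimination on a] = x^3*y*z^2 - x^4*z - x^2*y^2*z - x^2*z^3 + 4*x^2*z + z^3 - 3*z

x^3*y*z^2 - x^4*z - x^2*y^2*z - x^2*z^3 + 4*x^2*z + z^3 - 3*z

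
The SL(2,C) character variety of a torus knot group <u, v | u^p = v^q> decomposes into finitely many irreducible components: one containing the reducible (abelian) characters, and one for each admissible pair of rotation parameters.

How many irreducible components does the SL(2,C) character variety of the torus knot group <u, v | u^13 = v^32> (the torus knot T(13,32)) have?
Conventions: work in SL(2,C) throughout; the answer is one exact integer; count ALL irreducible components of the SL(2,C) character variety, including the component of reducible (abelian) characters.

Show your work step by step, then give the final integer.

In the torus knot group T(13,32), u^13 = v^32 is central, so an irreducible representation sends it to +I or -I (Schur).
On an irreducible component, tr(u) is locked at 2*cos(pi*alpha/13) for some alpha in 1..12, and tr(v) at 2*cos(pi*beta/32) for some beta in 1..31.
Consistency of u^13 = (-1)^alpha I with v^32 = (-1)^beta I forces alpha = beta (mod 2).
count pairs: odd alpha (6 choices) x odd beta (16), plus even alpha (6) x even beta (15): 6*16 + 6*15 = 186.
Total: 186 irreducible-character components + 1 reducible (abelian) component = 187.

187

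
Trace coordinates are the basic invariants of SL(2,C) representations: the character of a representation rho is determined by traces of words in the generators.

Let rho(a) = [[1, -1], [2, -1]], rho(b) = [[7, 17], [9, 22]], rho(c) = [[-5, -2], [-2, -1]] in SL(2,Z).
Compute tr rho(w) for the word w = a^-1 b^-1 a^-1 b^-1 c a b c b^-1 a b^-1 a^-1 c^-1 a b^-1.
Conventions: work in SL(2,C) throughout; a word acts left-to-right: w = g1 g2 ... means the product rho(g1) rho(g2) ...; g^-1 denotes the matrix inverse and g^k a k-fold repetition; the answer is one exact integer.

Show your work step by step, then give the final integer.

-878639

rho(a^-1) = [[-1, 1], [-2, 1]]
... * rho(b^-1) = [[22, -17], [-9, 7]]  ->  [[-31, 24], [-53, 41]]
... * rho(a^-1) = [[-1, 1], [-2, 1]]  ->  [[-17, -7], [-29, -12]]
... * rho(b^-1) = [[22, -17], [-9, 7]]  ->  [[-311, 240], [-530, 409]]
... * rho(c) = [[-5, -2], [-2, -1]]  ->  [[1075, 382], [1832, 651]]
... * rho(a) = [[1, -1], [2, -1]]  ->  [[1839, -1457], [3134, -2483]]
... * rho(b) = [[7, 17], [9, 22]]  ->  [[-240, -791], [-409, -1348]]
... * rho(c) = [[-5, -2], [-2, -1]]  ->  [[2782, 1271], [4741, 2166]]
... * rho(b^-1) = [[22, -17], [-9, 7]]  ->  [[49765, -38397], [84808, -65435]]
... * rho(a) = [[1, -1], [2, -1]]  ->  [[-27029, -11368], [-46062, -19373]]
... * rho(b^-1) = [[22, -17], [-9, 7]]  ->  [[-492326, 379917], [-839007, 647443]]
... * rho(a^-1) = [[-1, 1], [-2, 1]]  ->  [[-267508, -112409], [-455879, -191564]]
... * rho(c^-1) = [[-1, 2], [2, -5]]  ->  [[42690, 27029], [72751, 46062]]
... * rho(a) = [[1, -1], [2, -1]]  ->  [[96748, -69719], [164875, -118813]]
... * rho(b^-1) = [[22, -17], [-9, 7]]  ->  [[2755927, -2132749], [4696567, -3634566]]
tr = 2755927 + -3634566 = -878639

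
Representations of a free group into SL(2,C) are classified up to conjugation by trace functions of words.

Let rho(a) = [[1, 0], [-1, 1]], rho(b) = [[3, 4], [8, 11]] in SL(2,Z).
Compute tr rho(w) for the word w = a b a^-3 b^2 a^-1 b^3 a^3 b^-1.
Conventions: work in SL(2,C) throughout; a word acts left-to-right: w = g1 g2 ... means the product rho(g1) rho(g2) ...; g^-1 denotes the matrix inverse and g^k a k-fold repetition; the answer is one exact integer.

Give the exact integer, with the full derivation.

rho(a) = [[1, 0], [-1, 1]]
... * rho(b) = [[3, 4], [8, 11]]  ->  [[3, 4], [5, 7]]
... * rho(a^-1) = [[1, 0], [1, 1]]  ->  [[7, 4], [12, 7]]
... * rho(a^-1) = [[1, 0], [1, 1]]  ->  [[11, 4], [19, 7]]
... * rho(a^-1) = [[1, 0], [1, 1]]  ->  [[15, 4], [26, 7]]
... * rho(b) = [[3, 4], [8, 11]]  ->  [[77, 104], [134, 181]]
... * rho(b) = [[3, 4], [8, 11]]  ->  [[1063, 1452], [1850, 2527]]
... * rho(a^-1) = [[1, 0], [1, 1]]  ->  [[2515, 1452], [4377, 2527]]
... * rho(b) = [[3, 4], [8, 11]]  ->  [[19161, 26032], [33347, 45305]]
... * rho(b) = [[3, 4], [8, 11]]  ->  [[265739, 362996], [462481, 631743]]
... * rho(b) = [[3, 4], [8, 11]]  ->  [[3701185, 5055912], [6441387, 8799097]]
... * rho(a) = [[1, 0], [-1, 1]]  ->  [[-1354727, 5055912], [-2357710, 8799097]]
... * rho(a) = [[1, 0], [-1, 1]]  ->  [[-6410639, 5055912], [-11156807, 8799097]]
... * rho(a) = [[1, 0], [-1, 1]]  ->  [[-11466551, 5055912], [-19955904, 8799097]]
... * rho(b^-1) = [[11, -4], [-8, 3]]  ->  [[-166579357, 61033940], [-289907720, 106220907]]
tr = -166579357 + 106220907 = -60358450

-60358450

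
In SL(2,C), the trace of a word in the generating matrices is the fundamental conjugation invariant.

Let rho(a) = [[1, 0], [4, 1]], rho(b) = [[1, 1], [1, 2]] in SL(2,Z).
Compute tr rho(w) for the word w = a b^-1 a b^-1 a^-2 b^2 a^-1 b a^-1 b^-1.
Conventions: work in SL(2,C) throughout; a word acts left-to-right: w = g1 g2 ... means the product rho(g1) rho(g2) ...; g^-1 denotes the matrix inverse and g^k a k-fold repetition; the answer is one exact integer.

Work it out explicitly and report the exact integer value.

50

rho(a) = [[1, 0], [4, 1]]
... * rho(b^-1) = [[2, -1], [-1, 1]]  ->  [[2, -1], [7, -3]]
... * rho(a) = [[1, 0], [4, 1]]  ->  [[-2, -1], [-5, -3]]
... * rho(b^-1) = [[2, -1], [-1, 1]]  ->  [[-3, 1], [-7, 2]]
... * rho(a^-1) = [[1, 0], [-4, 1]]  ->  [[-7, 1], [-15, 2]]
... * rho(a^-1) = [[1, 0], [-4, 1]]  ->  [[-11, 1], [-23, 2]]
... * rho(b) = [[1, 1], [1, 2]]  ->  [[-10, -9], [-21, -19]]
... * rho(b) = [[1, 1], [1, 2]]  ->  [[-19, -28], [-40, -59]]
... * rho(a^-1) = [[1, 0], [-4, 1]]  ->  [[93, -28], [196, -59]]
... * rho(b) = [[1, 1], [1, 2]]  ->  [[65, 37], [137, 78]]
... * rho(a^-1) = [[1, 0], [-4, 1]]  ->  [[-83, 37], [-175, 78]]
... * rho(b^-1) = [[2, -1], [-1, 1]]  ->  [[-203, 120], [-428, 253]]
tr = -203 + 253 = 50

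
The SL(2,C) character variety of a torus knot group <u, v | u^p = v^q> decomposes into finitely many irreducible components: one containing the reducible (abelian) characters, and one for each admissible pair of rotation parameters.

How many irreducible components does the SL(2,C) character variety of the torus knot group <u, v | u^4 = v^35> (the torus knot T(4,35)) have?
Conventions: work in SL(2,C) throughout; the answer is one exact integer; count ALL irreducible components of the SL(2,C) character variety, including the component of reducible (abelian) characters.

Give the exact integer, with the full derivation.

Gamma = < u, v | u^4 = v^35 > (torus knot T(4,35)); the central element u^4 = v^35 acts as +I or -I in any irreducible SL(2,C) representation.
On an irreducible component, tr(u) is locked at 2*cos(pi*alpha/4) for some alpha in 1..3, and tr(v) at 2*cos(pi*beta/35) for some beta in 1..34.
Consistency of u^4 = (-1)^alpha I with v^35 = (-1)^beta I forces alpha = beta (mod 2).
count pairs: odd alpha (2 choices) x odd beta (17), plus even alpha (1) x even beta (17): 2*17 + 1*17 = 51.
components with irreducible characters: 51; plus the single component of reducible (abelian) characters: total 52.

52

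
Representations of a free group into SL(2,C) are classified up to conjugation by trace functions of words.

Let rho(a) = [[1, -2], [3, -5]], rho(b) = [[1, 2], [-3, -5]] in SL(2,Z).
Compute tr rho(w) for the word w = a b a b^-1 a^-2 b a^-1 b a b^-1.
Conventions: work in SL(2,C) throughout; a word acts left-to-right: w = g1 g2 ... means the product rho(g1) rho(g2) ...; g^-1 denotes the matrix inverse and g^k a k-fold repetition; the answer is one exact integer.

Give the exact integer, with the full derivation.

-64706692

rho(a) = [[1, -2], [3, -5]]
... * rho(b) = [[1, 2], [-3, -5]]  ->  [[7, 12], [18, 31]]
... * rho(a) = [[1, -2], [3, -5]]  ->  [[43, -74], [111, -191]]
... * rho(b^-1) = [[-5, -2], [3, 1]]  ->  [[-437, -160], [-1128, -413]]
... * rho(a^-1) = [[-5, 2], [-3, 1]]  ->  [[2665, -1034], [6879, -2669]]
... * rho(a^-1) = [[-5, 2], [-3, 1]]  ->  [[-10223, 4296], [-26388, 11089]]
... * rho(b) = [[1, 2], [-3, -5]]  ->  [[-23111, -41926], [-59655, -108221]]
... * rho(a^-1) = [[-5, 2], [-3, 1]]  ->  [[241333, -88148], [622938, -227531]]
... * rho(b) = [[1, 2], [-3, -5]]  ->  [[505777, 923406], [1305531, 2383531]]
... * rho(a) = [[1, -2], [3, -5]]  ->  [[3275995, -5628584], [8456124, -14528717]]
... * rho(b^-1) = [[-5, -2], [3, 1]]  ->  [[-33265727, -12180574], [-85866771, -31440965]]
tr = -33265727 + -31440965 = -64706692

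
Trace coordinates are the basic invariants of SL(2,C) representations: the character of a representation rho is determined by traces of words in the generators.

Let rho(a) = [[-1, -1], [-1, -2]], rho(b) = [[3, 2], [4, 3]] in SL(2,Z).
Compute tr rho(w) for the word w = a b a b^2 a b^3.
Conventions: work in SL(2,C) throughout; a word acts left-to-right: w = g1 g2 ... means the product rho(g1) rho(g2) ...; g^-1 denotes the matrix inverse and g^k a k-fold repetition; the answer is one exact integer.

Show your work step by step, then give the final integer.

-658590

rho(a) = [[-1, -1], [-1, -2]]
... * rho(b) = [[3, 2], [4, 3]]  ->  [[-7, -5], [-11, -8]]
... * rho(a) = [[-1, -1], [-1, -2]]  ->  [[12, 17], [19, 27]]
... * rho(b) = [[3, 2], [4, 3]]  ->  [[104, 75], [165, 119]]
... * rho(b) = [[3, 2], [4, 3]]  ->  [[612, 433], [971, 687]]
... * rho(a) = [[-1, -1], [-1, -2]]  ->  [[-1045, -1478], [-1658, -2345]]
... * rho(b) = [[3, 2], [4, 3]]  ->  [[-9047, -6524], [-14354, -10351]]
... * rho(b) = [[3, 2], [4, 3]]  ->  [[-53237, -37666], [-84466, -59761]]
... * rho(b) = [[3, 2], [4, 3]]  ->  [[-310375, -219472], [-492442, -348215]]
tr = -310375 + -348215 = -658590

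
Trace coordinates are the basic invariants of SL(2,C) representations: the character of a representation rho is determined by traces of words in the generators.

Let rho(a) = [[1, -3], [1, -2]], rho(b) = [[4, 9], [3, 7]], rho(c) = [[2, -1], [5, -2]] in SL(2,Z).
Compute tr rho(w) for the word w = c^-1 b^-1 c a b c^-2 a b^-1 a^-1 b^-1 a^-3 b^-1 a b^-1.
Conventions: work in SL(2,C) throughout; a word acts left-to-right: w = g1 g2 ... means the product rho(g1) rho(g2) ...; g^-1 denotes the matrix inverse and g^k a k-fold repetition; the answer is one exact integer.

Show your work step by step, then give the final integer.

-3031919

rho(c^-1) = [[-2, 1], [-5, 2]]
... * rho(b^-1) = [[7, -9], [-3, 4]]  ->  [[-17, 22], [-41, 53]]
... * rho(c) = [[2, -1], [5, -2]]  ->  [[76, -27], [183, -65]]
... * rho(a) = [[1, -3], [1, -2]]  ->  [[49, -174], [118, -419]]
... * rho(b) = [[4, 9], [3, 7]]  ->  [[-326, -777], [-785, -1871]]
... * rho(c^-1) = [[-2, 1], [-5, 2]]  ->  [[4537, -1880], [10925, -4527]]
... * rho(c^-1) = [[-2, 1], [-5, 2]]  ->  [[326, 777], [785, 1871]]
... * rho(a) = [[1, -3], [1, -2]]  ->  [[1103, -2532], [2656, -6097]]
... * rho(b^-1) = [[7, -9], [-3, 4]]  ->  [[15317, -20055], [36883, -48292]]
... * rho(a^-1) = [[-2, 3], [-1, 1]]  ->  [[-10579, 25896], [-25474, 62357]]
... * rho(b^-1) = [[7, -9], [-3, 4]]  ->  [[-151741, 198795], [-365389, 478694]]
... * rho(a^-1) = [[-2, 3], [-1, 1]]  ->  [[104687, -256428], [252084, -617473]]
... * rho(a^-1) = [[-2, 3], [-1, 1]]  ->  [[47054, 57633], [113305, 138779]]
... * rho(a^-1) = [[-2, 3], [-1, 1]]  ->  [[-151741, 198795], [-365389, 478694]]
... * rho(b^-1) = [[7, -9], [-3, 4]]  ->  [[-1658572, 2160849], [-3993805, 5203277]]
... * rho(a) = [[1, -3], [1, -2]]  ->  [[502277, 654018], [1209472, 1574861]]
... * rho(b^-1) = [[7, -9], [-3, 4]]  ->  [[1553885, -1904421], [3741721, -4585804]]
tr = 1553885 + -4585804 = -3031919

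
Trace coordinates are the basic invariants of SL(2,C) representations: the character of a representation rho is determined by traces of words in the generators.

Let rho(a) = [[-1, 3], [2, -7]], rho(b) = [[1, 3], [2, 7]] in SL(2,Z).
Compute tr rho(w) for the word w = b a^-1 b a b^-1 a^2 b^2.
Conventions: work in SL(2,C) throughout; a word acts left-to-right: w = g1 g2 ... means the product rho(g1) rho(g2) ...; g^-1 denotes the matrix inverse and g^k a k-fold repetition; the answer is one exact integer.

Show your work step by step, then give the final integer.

rho(b) = [[1, 3], [2, 7]]
... * rho(a^-1) = [[-7, -3], [-2, -1]]  ->  [[-13, -6], [-28, -13]]
... * rho(b) = [[1, 3], [2, 7]]  ->  [[-25, -81], [-54, -175]]
... * rho(a) = [[-1, 3], [2, -7]]  ->  [[-137, 492], [-296, 1063]]
... * rho(b^-1) = [[7, -3], [-2, 1]]  ->  [[-1943, 903], [-4198, 1951]]
... * rho(a) = [[-1, 3], [2, -7]]  ->  [[3749, -12150], [8100, -26251]]
... * rho(a) = [[-1, 3], [2, -7]]  ->  [[-28049, 96297], [-60602, 208057]]
... * rho(b) = [[1, 3], [2, 7]]  ->  [[164545, 589932], [355512, 1274593]]
... * rho(b) = [[1, 3], [2, 7]]  ->  [[1344409, 4623159], [2904698, 9988687]]
tr = 1344409 + 9988687 = 11333096

11333096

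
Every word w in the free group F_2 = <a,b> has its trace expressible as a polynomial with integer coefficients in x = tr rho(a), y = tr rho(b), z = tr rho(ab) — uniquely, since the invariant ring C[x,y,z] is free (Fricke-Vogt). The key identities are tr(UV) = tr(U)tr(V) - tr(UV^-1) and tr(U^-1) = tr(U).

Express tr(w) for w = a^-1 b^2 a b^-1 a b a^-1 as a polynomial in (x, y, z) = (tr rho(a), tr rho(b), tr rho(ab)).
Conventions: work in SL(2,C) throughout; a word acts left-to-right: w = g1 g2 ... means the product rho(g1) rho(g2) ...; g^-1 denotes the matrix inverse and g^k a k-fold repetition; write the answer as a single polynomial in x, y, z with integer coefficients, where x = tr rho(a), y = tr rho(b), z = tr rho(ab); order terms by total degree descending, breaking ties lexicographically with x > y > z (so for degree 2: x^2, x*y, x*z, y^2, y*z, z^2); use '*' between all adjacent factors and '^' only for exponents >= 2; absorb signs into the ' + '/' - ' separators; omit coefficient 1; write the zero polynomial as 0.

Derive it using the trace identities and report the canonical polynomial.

use: tr(b^2 a) = tr(b)*tr(a b) - tr(a) = y*z - x
tr(b^2) = tr(b)*tr(b) - tr(1) = y^2 - 2
tr(b a^2 b) = tr(a)*tr(b^2 a) - tr(b^2) = x*y*z - x^2 - y^2 + 2
apply: tr(b a^2) = tr(a)*tr(b a) - tr(b) = x*z - y
use: tr(b^2 a^2 b) = tr(b)*tr(b a^2 b) - tr(b a^2) = x*y^2*z - x^2*y - y^3 - x*z + 3*y
tr(a b a b) = tr(b a)*tr(b a) - tr(1) = z^2 - 2
tr(b a b^2 a) = tr(b)*tr(a b a b) - tr(a b a) = y*z^2 - x*z - y
apply: tr(b a b^2) = tr(b)*tr(a b^2) - tr(a b) = y^2*z - x*y - z
use: tr(b^2 a^2 b a) = tr(a)*tr(b a b^2 a) - tr(b a b^2) = x*y*z^2 - x^2*z - y^2*z + z
apply: tr(a^-1 b^2 a^2 b) = tr(b^2 a^2 b)*tr(a) - tr(b^2 a^2 b a) = x^2*y^2*z - x^3*y - x*y^3 - x*y*z^2 + y^2*z + 3*x*y - z
use: tr(a b a^-2 b^2 a) = tr(a^-1 b^2 a^2 b)*tr(a) - tr(a^-1 b^2 a^2 b a) = x^3*y^2*z - x^4*y - x^2*y^3 - x^2*y*z^2 + 4*x^2*y + y^3 - 3*y
tr(b^2 a b a b) = tr(b)*tr(a b a b^2) - tr(a b a b) = y^2*z^2 - x*y*z - y^2 - z^2 + 2
apply: tr(a b a b a b) = tr(b a b a)*tr(b a) - tr(a b) = z^3 - 3*z
tr(a b a b a) = tr(a)*tr(b a b a) - tr(b a b) = x*z^2 - y*z - x
tr(b^2 a b a b a) = tr(b)*tr(a b a b a b) - tr(a b a b a) = y*z^3 - x*z^2 - 2*y*z + x
apply: tr(b^2 a b a b a^-1) = tr(b^2 a b a b)*tr(a) - tr(b^2 a b a b a) = x*y^2*z^2 - x^2*y*z - y*z^3 - x*y^2 + 2*y*z + x
tr(a b a^-2 b^2 a b) = tr(b^2 a b a b a^-1)*tr(a) - tr(b^2 a b a b) = x^2*y^2*z^2 - x^3*y*z - x*y*z^3 - x^2*y^2 - y^2*z^2 + 3*x*y*z + x^2 + y^2 + z^2 - 2
tr(a^-1 b^2 a b^-1 a b a^-1) = tr(a b a^-2 b^2 a)*tr(b) - tr(a b a^-2 b^2 a b) = x^3*y^3*z - x^4*y^2 - x^2*y^4 - 2*x^2*y^2*z^2 + x^3*y*z + x*y*z^3 + 5*x^2*y^2 + y^4 + y^2*z^2 - 3*x*y*z - x^2 - 4*y^2 - z^2 + 2

x^3*y^3*z - x^4*y^2 - x^2*y^4 - 2*x^2*y^2*z^2 + x^3*y*z + x*y*z^3 + 5*x^2*y^2 + y^4 + y^2*z^2 - 3*x*y*z - x^2 - 4*y^2 - z^2 + 2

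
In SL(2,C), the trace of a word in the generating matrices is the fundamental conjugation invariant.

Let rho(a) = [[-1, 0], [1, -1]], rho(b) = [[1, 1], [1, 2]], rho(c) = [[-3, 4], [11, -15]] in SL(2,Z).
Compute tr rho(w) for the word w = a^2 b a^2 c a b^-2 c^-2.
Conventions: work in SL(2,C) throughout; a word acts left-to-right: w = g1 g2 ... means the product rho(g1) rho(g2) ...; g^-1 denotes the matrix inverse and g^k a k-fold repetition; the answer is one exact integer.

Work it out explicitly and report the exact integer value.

rho(a) = [[-1, 0], [1, -1]]
... * rho(a) = [[-1, 0], [1, -1]]  ->  [[1, 0], [-2, 1]]
... * rho(b) = [[1, 1], [1, 2]]  ->  [[1, 1], [-1, 0]]
... * rho(a) = [[-1, 0], [1, -1]]  ->  [[0, -1], [1, 0]]
... * rho(a) = [[-1, 0], [1, -1]]  ->  [[-1, 1], [-1, 0]]
... * rho(c) = [[-3, 4], [11, -15]]  ->  [[14, -19], [3, -4]]
... * rho(a) = [[-1, 0], [1, -1]]  ->  [[-33, 19], [-7, 4]]
... * rho(b^-1) = [[2, -1], [-1, 1]]  ->  [[-85, 52], [-18, 11]]
... * rho(b^-1) = [[2, -1], [-1, 1]]  ->  [[-222, 137], [-47, 29]]
... * rho(c^-1) = [[-15, -4], [-11, -3]]  ->  [[1823, 477], [386, 101]]
... * rho(c^-1) = [[-15, -4], [-11, -3]]  ->  [[-32592, -8723], [-6901, -1847]]
tr = -32592 + -1847 = -34439

-34439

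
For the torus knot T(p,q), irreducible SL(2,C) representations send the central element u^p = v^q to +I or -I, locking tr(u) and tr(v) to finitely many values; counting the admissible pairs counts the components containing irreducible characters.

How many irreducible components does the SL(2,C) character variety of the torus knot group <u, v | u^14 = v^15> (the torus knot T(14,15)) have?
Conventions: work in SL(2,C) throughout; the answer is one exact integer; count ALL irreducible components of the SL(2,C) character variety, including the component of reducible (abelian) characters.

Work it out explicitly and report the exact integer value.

In the torus knot group T(14,15), u^14 = v^15 is central, so an irreducible representation sends it to +I or -I (Schur).
On an irreducible component, tr(u) is locked at 2*cos(pi*alpha/14) for some alpha in 1..13, and tr(v) at 2*cos(pi*beta/15) for some beta in 1..14.
u^14 = (-1)^alpha I and v^15 = (-1)^beta I must agree, so alpha and beta have equal parity.
Enumerate parity-matched pairs: 7*7 odd-odd plus 6*7 even-even gives 91.
Total: 91 irreducible-character components + 1 reducible (abelian) component = 92.

92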